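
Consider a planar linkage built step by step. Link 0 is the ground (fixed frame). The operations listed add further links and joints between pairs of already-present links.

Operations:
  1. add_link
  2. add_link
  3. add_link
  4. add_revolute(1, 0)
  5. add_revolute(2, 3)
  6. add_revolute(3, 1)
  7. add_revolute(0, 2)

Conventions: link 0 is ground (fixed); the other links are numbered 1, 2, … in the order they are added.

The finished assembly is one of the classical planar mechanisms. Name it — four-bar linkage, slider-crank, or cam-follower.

links: 4 (incl. ground); joints: 4 revolute, 0 prismatic, 0 higher (cam) pair, forming one closed loop
4 links in a single 4R loop → four-bar linkage

four-bar linkage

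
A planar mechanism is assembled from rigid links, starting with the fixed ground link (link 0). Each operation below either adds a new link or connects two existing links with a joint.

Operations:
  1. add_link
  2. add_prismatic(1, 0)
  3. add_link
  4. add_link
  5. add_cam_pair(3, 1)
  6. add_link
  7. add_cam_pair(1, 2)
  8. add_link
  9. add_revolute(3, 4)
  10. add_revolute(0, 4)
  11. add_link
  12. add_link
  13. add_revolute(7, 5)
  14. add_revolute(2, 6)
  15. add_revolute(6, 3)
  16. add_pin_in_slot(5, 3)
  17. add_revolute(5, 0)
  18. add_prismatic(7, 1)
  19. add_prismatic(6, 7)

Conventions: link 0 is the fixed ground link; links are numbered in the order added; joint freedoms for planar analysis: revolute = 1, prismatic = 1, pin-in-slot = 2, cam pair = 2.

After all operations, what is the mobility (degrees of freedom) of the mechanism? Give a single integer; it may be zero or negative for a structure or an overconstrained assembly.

link 0 = ground. State L|J1|J2 = 1|0|0
+link1  2|0|0
P(1,0) f=1→J1  2|1|0
+link2  3|1|0
+link3  4|1|0
C(3,1) f=2→J2  4|1|1
+link4  5|1|1
C(1,2) f=2→J2  5|1|2
+link5  6|1|2
R(3,4) f=1→J1  6|2|2
R(0,4) f=1→J1  6|3|2
+link6  7|3|2
+link7  8|3|2
R(7,5) f=1→J1  8|4|2
R(2,6) f=1→J1  8|5|2
R(6,3) f=1→J1  8|6|2
PS(5,3) f=2→J2  8|6|3
R(5,0) f=1→J1  8|7|3
P(7,1) f=1→J1  8|8|3
P(6,7) f=1→J1  8|9|3
M = 3(8−1)−2·9−3 = 21−18−3 = 0

M = 0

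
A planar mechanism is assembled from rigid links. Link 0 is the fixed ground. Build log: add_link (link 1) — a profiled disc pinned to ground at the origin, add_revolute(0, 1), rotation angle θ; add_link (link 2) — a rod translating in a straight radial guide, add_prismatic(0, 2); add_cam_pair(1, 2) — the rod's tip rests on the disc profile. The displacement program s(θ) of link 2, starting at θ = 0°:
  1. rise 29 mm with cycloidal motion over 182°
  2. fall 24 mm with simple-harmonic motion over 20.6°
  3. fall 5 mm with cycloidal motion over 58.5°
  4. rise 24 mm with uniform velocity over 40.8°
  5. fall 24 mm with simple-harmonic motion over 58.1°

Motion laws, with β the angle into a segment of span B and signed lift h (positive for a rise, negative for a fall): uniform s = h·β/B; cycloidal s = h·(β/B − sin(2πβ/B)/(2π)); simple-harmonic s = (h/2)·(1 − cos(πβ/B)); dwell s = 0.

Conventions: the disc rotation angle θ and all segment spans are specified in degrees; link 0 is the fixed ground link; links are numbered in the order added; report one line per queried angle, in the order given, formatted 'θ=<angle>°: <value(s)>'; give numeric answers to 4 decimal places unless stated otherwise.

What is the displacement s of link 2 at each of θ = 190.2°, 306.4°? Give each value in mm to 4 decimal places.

seg 1 [0°–182°] cycloidal, h=29: full span → s += 29 → s = 29.0000
seg 2 [182°–202.6°] simple-harmonic, h=-24: θ=190.2° here. β=8.2, B=20.6. -24/2·(1 − cos(π·0.3981)) = -8.2222 → s = 20.7778
seg 2 [182°–202.6°] simple-harmonic, h=-24: full span → s += -24 → s = 5.0000
seg 3 [202.6°–261.1°] cycloidal, h=-5: full span → s += -5 → s = 0.0000
seg 4 [261.1°–301.9°] uniform, h=24: full span → s += 24 → s = 24.0000
seg 5 [301.9°–360°] simple-harmonic, h=-24: θ=306.4° here. β=4.5, B=58.1. -24/2·(1 − cos(π·0.0775)) = -0.3535 → s = 23.6465

θ=190.2°: 20.7778
θ=306.4°: 23.6465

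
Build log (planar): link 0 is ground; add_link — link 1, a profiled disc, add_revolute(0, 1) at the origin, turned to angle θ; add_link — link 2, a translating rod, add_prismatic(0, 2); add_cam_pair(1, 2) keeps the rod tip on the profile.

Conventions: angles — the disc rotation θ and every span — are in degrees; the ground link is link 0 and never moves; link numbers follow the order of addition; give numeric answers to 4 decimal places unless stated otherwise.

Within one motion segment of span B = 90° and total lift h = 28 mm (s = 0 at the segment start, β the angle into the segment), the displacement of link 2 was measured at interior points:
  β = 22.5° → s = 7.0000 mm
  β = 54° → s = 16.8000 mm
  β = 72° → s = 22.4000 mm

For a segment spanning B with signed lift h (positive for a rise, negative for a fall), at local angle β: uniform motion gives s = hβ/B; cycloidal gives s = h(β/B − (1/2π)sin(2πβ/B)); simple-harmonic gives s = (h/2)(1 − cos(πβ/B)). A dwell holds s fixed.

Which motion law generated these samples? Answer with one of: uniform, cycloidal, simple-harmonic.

candidates at β/B = r: uniform s = h·r (linear in β); cycloidal s = h·(r − sin(2πr)/(2π)); simple-harmonic s = (h/2)(1 − cos(πr))
β=22.5°: printed 7.0000 | uniform 7.0000, cycloidal 2.5437, simple-harmonic 4.1005
β=54°: printed 16.8000 | uniform 16.8000, cycloidal 19.4194, simple-harmonic 18.3262
β=72°: printed 22.4000 | uniform 22.4000, cycloidal 26.6382, simple-harmonic 25.3262
only one law matches every sample → uniform

uniform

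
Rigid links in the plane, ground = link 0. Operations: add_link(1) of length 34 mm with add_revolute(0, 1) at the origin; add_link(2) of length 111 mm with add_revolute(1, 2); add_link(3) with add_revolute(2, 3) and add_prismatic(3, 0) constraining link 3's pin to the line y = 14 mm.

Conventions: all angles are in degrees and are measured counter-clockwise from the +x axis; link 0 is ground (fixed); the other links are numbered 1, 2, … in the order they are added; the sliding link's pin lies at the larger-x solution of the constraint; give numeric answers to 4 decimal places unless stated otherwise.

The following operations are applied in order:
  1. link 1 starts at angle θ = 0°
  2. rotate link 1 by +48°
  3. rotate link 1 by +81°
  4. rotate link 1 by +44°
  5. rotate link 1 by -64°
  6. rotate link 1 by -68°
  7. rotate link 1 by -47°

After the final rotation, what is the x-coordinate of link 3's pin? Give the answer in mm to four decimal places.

geometry: r = 34 mm, L = 111 mm, e = 14 mm; θ starts at 0°
rotate link 1 by +48°: θ ← 0° +48° = 48°
rotate link 1 by +81°: θ ← 48° +81° = 129°
rotate link 1 by +44°: θ ← 129° +44° = 173°
rotate link 1 by -64°: θ ← 173° -64° = 109°
rotate link 1 by -68°: θ ← 109° -68° = 41°
rotate link 1 by -47°: θ ← 41° -47° = -6°
crank pin P = (r cos θ, r sin θ) = (33.813744, -3.553968)
h = r sin θ − e = -3.553968 − 14 = -17.553968
x = r cos θ + √(L² − h²) = 33.813744 + 109.603185 = 143.416930

143.4169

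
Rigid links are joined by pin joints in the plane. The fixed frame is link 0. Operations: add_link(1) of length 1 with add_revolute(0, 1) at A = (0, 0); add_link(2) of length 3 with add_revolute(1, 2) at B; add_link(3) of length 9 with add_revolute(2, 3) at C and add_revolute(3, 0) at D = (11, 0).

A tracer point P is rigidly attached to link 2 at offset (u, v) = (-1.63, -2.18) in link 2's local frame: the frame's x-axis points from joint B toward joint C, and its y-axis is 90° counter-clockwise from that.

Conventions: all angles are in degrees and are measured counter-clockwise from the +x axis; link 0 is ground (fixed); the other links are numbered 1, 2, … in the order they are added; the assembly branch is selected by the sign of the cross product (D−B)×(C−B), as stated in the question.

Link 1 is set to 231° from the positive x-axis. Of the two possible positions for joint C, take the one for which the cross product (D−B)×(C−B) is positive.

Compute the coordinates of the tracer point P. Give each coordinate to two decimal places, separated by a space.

A=(0,0), D=(11.00,0)
B = A + 1.00·(cos231°, sin231°) = (-0.6293, -0.7771)
|BD| = 11.6553
circle(B,3.00) ∩ circle(D,9.00): a=2.7389, h=1.2241
  candidates: C₊=(2.0219,0.6269) cross=14.267; C₋=(2.1851,-1.8159) cross=-14.267
  branch + wants cross > 0 → take C=(2.0219,0.6269) (cross=14.267)
ex = (C−B)/|BC| = (0.8837,0.4680); ey = (-0.4680,0.8837)
P = B + -1.63·ex + -2.18·ey = (-1.0495,-3.4665)

-1.05 -3.47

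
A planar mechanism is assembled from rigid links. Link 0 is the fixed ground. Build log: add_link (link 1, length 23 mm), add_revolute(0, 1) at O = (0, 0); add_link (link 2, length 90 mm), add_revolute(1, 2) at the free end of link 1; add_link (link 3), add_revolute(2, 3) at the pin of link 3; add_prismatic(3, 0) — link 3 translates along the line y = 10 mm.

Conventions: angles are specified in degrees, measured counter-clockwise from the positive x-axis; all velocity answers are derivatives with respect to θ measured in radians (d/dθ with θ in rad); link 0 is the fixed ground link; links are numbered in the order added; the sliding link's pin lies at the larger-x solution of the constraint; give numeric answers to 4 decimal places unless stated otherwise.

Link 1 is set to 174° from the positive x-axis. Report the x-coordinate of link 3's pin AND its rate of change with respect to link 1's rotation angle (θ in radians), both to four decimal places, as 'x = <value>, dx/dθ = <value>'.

geometry: r = 23 mm, L = 90 mm, e = 10 mm
crank pin P = (r cos θ, r sin θ) = (-22.874004, 2.404155)
h = r sin θ − e = 2.404155 − 10 = -7.595845
x = r cos θ + √(L² − h²) = -22.874004 + 89.678889 = 66.804885
dx/dθ = −r sin θ − h·r cos θ/√(L² − h²) (θ in radians; h = -7.595845) = -4.341594

x = 66.8049, dx/dθ = -4.3416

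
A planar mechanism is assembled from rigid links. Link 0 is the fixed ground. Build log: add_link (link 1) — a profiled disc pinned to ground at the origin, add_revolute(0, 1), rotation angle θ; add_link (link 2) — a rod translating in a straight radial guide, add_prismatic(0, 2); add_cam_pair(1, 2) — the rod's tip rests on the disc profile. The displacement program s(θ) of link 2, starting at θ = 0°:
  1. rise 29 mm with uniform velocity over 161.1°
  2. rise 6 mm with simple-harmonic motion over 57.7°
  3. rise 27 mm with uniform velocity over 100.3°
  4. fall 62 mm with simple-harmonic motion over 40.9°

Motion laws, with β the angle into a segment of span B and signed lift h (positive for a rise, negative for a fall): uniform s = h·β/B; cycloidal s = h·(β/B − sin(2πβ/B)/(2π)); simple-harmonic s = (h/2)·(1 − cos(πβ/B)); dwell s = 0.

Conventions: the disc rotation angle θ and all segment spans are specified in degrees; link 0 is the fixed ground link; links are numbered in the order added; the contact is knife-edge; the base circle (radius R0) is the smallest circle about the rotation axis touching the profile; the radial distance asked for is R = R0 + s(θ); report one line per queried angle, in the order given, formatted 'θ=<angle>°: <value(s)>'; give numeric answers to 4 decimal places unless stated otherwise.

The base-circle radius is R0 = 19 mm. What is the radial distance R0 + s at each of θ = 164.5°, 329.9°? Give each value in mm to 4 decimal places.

seg 1 [0°–161.1°] uniform, h=29: full span → s += 29 → s = 29.0000
seg 2 [161.1°–218.8°] simple-harmonic, h=6: θ=164.5° here. β=3.4, B=57.7. 6/2·(1 − cos(π·0.0589)) = 0.0513 → s = 29.0513
seg 2 [161.1°–218.8°] simple-harmonic, h=6: full span → s += 6 → s = 35.0000
seg 3 [218.8°–319.1°] uniform, h=27: full span → s += 27 → s = 62.0000
seg 4 [319.1°–360°] simple-harmonic, h=-62: θ=329.9° here. β=10.8, B=40.9. -62/2·(1 − cos(π·0.2641)) = -10.0689 → s = 51.9311
θ=164.5°: R = R0 + s = 19 + 29.0513 = 48.0513
θ=329.9°: R = R0 + s = 19 + 51.9311 = 70.9311

θ=164.5°: 48.0513
θ=329.9°: 70.9311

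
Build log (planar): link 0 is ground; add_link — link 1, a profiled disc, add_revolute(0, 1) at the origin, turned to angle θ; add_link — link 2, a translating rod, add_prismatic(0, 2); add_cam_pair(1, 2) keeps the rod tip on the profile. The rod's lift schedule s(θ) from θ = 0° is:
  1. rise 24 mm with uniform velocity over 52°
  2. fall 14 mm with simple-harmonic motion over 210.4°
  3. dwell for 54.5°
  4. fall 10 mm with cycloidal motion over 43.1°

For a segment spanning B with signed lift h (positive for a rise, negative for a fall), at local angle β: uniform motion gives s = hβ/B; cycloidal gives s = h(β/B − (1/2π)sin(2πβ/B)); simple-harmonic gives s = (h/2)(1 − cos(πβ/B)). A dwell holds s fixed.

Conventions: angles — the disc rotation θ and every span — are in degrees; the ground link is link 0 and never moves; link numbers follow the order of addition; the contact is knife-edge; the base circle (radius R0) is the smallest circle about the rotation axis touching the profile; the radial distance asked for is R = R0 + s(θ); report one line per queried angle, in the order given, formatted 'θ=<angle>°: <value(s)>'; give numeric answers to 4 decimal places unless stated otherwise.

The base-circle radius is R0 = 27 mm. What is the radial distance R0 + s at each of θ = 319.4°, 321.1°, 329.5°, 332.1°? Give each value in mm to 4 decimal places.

seg 1 [0°–52°] uniform, h=24: full span → s += 24 → s = 24.0000
seg 2 [52°–262.4°] simple-harmonic, h=-14: full span → s += -14 → s = 10.0000
seg 3 [262.4°–316.9°] dwell: s stays 10.0000
seg 4 [316.9°–360°] cycloidal, h=-10: θ=319.4° here. β=2.5, B=43.1. -10·(0.0580 − sin(2π·0.0580)/(2π)) = -0.0128 → s = 9.9872
seg 4 [316.9°–360°] cycloidal, h=-10: θ=321.1° here. β=4.2, B=43.1. -10·(0.0974 − sin(2π·0.0974)/(2π)) = -0.0598 → s = 9.9402
seg 4 [316.9°–360°] cycloidal, h=-10: θ=329.5° here. β=12.6, B=43.1. -10·(0.2923 − sin(2π·0.2923)/(2π)) = -1.3879 → s = 8.6121
seg 4 [316.9°–360°] cycloidal, h=-10: θ=332.1° here. β=15.2, B=43.1. -10·(0.3527 − sin(2π·0.3527)/(2π)) = -2.2550 → s = 7.7450
θ=319.4°: R = R0 + s = 27 + 9.9872 = 36.9872
θ=321.1°: R = R0 + s = 27 + 9.9402 = 36.9402
θ=329.5°: R = R0 + s = 27 + 8.6121 = 35.6121
θ=332.1°: R = R0 + s = 27 + 7.7450 = 34.7450

θ=319.4°: 36.9872
θ=321.1°: 36.9402
θ=329.5°: 35.6121
θ=332.1°: 34.7450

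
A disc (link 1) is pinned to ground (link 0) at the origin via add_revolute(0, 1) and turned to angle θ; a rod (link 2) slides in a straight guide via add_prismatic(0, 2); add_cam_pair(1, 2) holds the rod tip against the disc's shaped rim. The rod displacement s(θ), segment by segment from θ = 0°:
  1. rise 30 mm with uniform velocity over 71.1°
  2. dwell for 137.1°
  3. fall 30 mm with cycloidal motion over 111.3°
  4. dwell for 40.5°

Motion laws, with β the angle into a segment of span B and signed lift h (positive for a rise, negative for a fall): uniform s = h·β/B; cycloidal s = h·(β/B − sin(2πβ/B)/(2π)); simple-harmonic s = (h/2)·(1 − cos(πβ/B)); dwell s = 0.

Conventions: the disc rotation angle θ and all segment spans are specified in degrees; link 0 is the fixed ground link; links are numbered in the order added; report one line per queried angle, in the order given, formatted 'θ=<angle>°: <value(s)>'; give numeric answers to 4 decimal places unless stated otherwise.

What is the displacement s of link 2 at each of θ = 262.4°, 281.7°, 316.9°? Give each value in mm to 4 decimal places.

segment 1 (0° to 71.1°, uniform, h = 30) is passed completely: s = 0.0000 + (30) = 30.0000
segment 2 (71.1° to 208.2°, dwell): s unchanged at 30.0000
θ = 262.4° falls in segment 3 (208.2° to 319.5°, cycloidal, h = -30): β = 262.4 − 208.2 = 54.2°, B = 111.3°; Δs = -30·(0.4870 − sin(2π·0.4870)/(2π)) = -14.2188; s = 30.0000 − 14.2188 = 15.7812
θ = 281.7° falls in segment 3 (208.2° to 319.5°, cycloidal, h = -30): β = 281.7 − 208.2 = 73.5°, B = 111.3°; Δs = -30·(0.6604 − sin(2π·0.6604)/(2π)) = -23.8487; s = 30.0000 − 23.8487 = 6.1513
θ = 316.9° falls in segment 3 (208.2° to 319.5°, cycloidal, h = -30): β = 316.9 − 208.2 = 108.7°, B = 111.3°; Δs = -30·(0.9766 − sin(2π·0.9766)/(2π)) = -29.9975; s = 30.0000 − 29.9975 = 0.0025

θ=262.4°: 15.7812
θ=281.7°: 6.1513
θ=316.9°: 0.0025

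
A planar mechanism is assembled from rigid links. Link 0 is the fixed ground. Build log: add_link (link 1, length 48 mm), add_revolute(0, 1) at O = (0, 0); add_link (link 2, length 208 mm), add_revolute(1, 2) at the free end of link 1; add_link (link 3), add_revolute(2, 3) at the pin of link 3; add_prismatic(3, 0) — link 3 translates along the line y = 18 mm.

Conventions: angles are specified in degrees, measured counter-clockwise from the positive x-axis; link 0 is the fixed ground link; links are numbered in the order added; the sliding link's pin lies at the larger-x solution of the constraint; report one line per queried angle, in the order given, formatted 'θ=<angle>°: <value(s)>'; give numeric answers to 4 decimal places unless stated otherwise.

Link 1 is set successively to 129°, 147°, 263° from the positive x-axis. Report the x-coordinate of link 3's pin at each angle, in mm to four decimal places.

geometry: r = 48 mm, L = 208 mm, e = 18 mm
θ=129°: crank pin P = (r cos θ, r sin θ) = (-30.207379, 37.303006)
θ=129°: h = r sin θ − e = 37.303006 − 18 = 19.303006
θ=129°: x = r cos θ + √(L² − h²) = -30.207379 + 207.102376 = 176.894997
θ=147°: crank pin P = (r cos θ, r sin θ) = (-40.256187, 26.142674)
θ=147°: h = r sin θ − e = 26.142674 − 18 = 8.142674
θ=147°: x = r cos θ + √(L² − h²) = -40.256187 + 207.840556 = 167.584369
θ=263°: crank pin P = (r cos θ, r sin θ) = (-5.849728, -47.642215)
θ=263°: h = r sin θ − e = -47.642215 − 18 = -65.642215
θ=263°: x = r cos θ + √(L² − h²) = -5.849728 + 197.370463 = 191.520734

θ=129°: 176.8950
θ=147°: 167.5844
θ=263°: 191.5207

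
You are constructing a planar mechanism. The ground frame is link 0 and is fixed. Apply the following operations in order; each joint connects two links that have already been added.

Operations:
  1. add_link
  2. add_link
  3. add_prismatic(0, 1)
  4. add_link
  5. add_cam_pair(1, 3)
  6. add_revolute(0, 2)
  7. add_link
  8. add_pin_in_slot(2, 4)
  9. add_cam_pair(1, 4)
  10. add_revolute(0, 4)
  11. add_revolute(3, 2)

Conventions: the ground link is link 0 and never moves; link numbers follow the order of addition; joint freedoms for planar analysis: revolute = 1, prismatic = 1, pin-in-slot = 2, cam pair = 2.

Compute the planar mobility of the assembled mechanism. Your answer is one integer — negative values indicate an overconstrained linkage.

L=1 J1=0 J2=0
add link → L=2 J1=0 J2=0
add link → L=3 J1=0 J2=0
P@0,1 dof=1 J1 → L=3 J1=1 J2=0
add link → L=4 J1=1 J2=0
C@1,3 dof=2 J2 → L=4 J1=1 J2=1
R@0,2 dof=1 J1 → L=4 J1=2 J2=1
add link → L=5 J1=2 J2=1
PS@2,4 dof=2 J2 → L=5 J1=2 J2=2
C@1,4 dof=2 J2 → L=5 J1=2 J2=3
R@0,4 dof=1 J1 → L=5 J1=3 J2=3
R@3,2 dof=1 J1 → L=5 J1=4 J2=3
M=3(L−1)−2J1−J2=3·4−2·4−3=1

M = 1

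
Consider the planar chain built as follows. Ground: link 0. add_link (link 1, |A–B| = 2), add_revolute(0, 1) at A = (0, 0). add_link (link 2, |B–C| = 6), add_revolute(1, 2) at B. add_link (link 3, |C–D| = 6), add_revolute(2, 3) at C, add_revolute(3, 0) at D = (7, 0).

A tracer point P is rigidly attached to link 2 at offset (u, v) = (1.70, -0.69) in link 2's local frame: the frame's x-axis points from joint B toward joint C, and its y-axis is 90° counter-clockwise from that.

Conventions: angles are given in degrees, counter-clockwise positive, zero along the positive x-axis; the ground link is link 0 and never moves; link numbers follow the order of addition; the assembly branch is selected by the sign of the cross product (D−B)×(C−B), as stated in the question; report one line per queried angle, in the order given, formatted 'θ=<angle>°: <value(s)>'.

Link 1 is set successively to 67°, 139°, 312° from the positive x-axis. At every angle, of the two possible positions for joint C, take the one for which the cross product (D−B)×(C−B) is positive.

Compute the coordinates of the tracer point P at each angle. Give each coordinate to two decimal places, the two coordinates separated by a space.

A=(0,0), D=(7.00,0)
θ=67°: B = A + 2.00·(cos67°, sin67°) = (0.7815, 1.8410)
θ=67°: |BD| = 6.4853
θ=67°: circle(B,6.00) ∩ circle(D,6.00): a=3.2427, h=5.0483
θ=67°:   candidates: C₊=(5.3238,5.7611) cross=32.740; C₋=(2.4577,-3.9201) cross=-32.740
θ=67°:   branch + wants cross > 0 → take C=(5.3238,5.7611) (cross=32.740)
θ=67°: ex = (C−B)/|BC| = (0.7571,0.6533); ey = (-0.6533,0.7571)
θ=67°: P = B + 1.70·ex + -0.69·ey = (2.5193,2.4293)
θ=139°: B = A + 2.00·(cos139°, sin139°) = (-1.5094, 1.3121)
θ=139°: |BD| = 8.6100
θ=139°: circle(B,6.00) ∩ circle(D,6.00): a=4.3050, h=4.1794
θ=139°:   candidates: C₊=(3.3822,4.7866) cross=35.984; C₋=(2.1084,-3.4745) cross=-35.984
θ=139°:   branch + wants cross > 0 → take C=(3.3822,4.7866) (cross=35.984)
θ=139°: ex = (C−B)/|BC| = (0.8153,0.5791); ey = (-0.5791,0.8153)
θ=139°: P = B + 1.70·ex + -0.69·ey = (0.2761,1.7340)
θ=312°: B = A + 2.00·(cos312°, sin312°) = (1.3383, -1.4863)
θ=312°: |BD| = 5.8536
θ=312°: circle(B,6.00) ∩ circle(D,6.00): a=2.9268, h=5.2377
θ=312°:   candidates: C₊=(2.8392,4.3229) cross=30.660; C₋=(5.4991,-5.8092) cross=-30.660
θ=312°:   branch + wants cross > 0 → take C=(2.8392,4.3229) (cross=30.660)
θ=312°: ex = (C−B)/|BC| = (0.2502,0.9682); ey = (-0.9682,0.2502)
θ=312°: P = B + 1.70·ex + -0.69·ey = (2.4316,-0.0130)

θ=67°: 2.52 2.43
θ=139°: 0.28 1.73
θ=312°: 2.43 -0.01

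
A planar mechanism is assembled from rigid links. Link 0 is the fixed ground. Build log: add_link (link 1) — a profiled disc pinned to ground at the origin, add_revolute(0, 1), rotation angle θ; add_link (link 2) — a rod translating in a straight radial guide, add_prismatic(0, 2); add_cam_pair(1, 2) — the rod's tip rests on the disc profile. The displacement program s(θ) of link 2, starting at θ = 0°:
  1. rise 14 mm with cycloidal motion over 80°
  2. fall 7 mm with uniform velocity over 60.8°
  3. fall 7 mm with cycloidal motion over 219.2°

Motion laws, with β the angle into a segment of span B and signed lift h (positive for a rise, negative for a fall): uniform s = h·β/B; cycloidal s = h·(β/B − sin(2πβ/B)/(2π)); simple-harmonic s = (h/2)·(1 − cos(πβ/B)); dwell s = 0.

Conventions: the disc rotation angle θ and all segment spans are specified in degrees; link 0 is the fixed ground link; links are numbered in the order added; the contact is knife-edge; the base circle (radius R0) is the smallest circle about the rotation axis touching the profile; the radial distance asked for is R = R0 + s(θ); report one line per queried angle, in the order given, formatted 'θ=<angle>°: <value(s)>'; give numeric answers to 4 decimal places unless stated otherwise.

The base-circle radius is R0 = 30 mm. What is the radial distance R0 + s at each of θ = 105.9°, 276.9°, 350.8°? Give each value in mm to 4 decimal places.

seg 1 [0°–80°] cycloidal, h=14: full span → s += 14 → s = 14.0000
seg 2 [80°–140.8°] uniform, h=-7: θ=105.9° here. β=25.9, B=60.8. -7·25.9/60.8 = -2.9819 → s = 11.0181
seg 2 [80°–140.8°] uniform, h=-7: full span → s += -7 → s = 7.0000
seg 3 [140.8°–360°] cycloidal, h=-7: θ=276.9° here. β=136.1, B=219.2. -7·(0.6209 − sin(2π·0.6209)/(2π)) = -5.1135 → s = 1.8865
seg 3 [140.8°–360°] cycloidal, h=-7: θ=350.8° here. β=210, B=219.2. -7·(0.9580 − sin(2π·0.9580)/(2π)) = -6.9966 → s = 0.0034
θ=105.9°: R = R0 + s = 30 + 11.0181 = 41.0181
θ=276.9°: R = R0 + s = 30 + 1.8865 = 31.8865
θ=350.8°: R = R0 + s = 30 + 0.0034 = 30.0034

θ=105.9°: 41.0181
θ=276.9°: 31.8865
θ=350.8°: 30.0034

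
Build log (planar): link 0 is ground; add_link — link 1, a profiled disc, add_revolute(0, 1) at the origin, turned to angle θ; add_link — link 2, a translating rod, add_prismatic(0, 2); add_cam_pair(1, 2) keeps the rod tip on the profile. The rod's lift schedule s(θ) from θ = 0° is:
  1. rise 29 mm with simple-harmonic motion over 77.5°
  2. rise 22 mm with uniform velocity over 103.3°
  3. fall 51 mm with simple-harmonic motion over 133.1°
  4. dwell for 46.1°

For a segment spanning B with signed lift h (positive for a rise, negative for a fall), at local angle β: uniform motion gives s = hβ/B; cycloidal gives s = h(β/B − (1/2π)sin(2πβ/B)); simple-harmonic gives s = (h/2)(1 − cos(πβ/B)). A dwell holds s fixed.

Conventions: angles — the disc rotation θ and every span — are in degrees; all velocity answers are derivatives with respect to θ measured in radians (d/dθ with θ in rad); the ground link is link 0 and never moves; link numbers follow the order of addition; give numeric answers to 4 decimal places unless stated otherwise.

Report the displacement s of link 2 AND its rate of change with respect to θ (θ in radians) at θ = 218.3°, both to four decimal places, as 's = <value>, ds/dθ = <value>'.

seg 1 [0°–77.5°] simple-harmonic, h=29: full span → s += 29 → s = 29.0000
seg 2 [77.5°–180.8°] uniform, h=22: full span → s += 22 → s = 51.0000
seg 3 [180.8°–313.9°] simple-harmonic, h=-51: θ=218.3° here. β=37.5, B=133.1. -51/2·(1 − cos(π·0.2817)) = -9.3535 → s = 41.6465
velocity in seg [180.8°–313.9°] (simple-harmonic), θ in radians: β = 37.5° = 0.6545 rad, B = 133.1° = 2.3230 rad; ds/dθ = (πh/(2B)) sin(πβ/B) = (π·(-51)/(2·2.3230)) sin(π·0.2817) = -26.691391 mm/rad

s = 41.6465, ds/dθ = -26.6914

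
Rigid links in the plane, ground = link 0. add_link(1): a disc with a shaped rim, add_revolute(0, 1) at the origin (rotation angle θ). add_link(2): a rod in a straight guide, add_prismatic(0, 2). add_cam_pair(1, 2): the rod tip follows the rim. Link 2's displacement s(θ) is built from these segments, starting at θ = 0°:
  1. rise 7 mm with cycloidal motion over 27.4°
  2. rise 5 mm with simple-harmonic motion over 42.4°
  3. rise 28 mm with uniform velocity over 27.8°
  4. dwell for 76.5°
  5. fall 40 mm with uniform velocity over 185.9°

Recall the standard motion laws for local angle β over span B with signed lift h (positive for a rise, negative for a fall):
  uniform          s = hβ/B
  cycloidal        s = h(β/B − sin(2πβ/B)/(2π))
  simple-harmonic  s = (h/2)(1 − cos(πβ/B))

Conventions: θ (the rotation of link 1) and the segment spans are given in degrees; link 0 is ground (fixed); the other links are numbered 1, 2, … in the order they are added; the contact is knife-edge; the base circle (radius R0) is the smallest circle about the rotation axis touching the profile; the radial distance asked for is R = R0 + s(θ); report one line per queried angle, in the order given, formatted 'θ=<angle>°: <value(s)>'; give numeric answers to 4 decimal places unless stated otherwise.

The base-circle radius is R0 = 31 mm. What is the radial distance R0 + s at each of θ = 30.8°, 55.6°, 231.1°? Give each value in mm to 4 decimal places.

segment 1 (0° to 27.4°, cycloidal, h = 7) is passed completely: s = 0.0000 + (7) = 7.0000
θ = 30.8° falls in segment 2 (27.4° to 69.8°, simple-harmonic, h = 5): β = 30.8 − 27.4 = 3.4°, B = 42.4°; Δs = 5/2·(1 − cos(π·0.0802)) = 0.0789; s = 7.0000 + 0.0789 = 7.0789
θ = 55.6° falls in segment 2 (27.4° to 69.8°, simple-harmonic, h = 5): β = 55.6 − 27.4 = 28.2°, B = 42.4°; Δs = 5/2·(1 − cos(π·0.6651)) = 3.7393; s = 7.0000 + 3.7393 = 10.7393
segment 2 (27.4° to 69.8°, simple-harmonic, h = 5) is passed completely: s = 7.0000 + (5) = 12.0000
segment 3 (69.8° to 97.6°, uniform, h = 28) is passed completely: s = 12.0000 + (28) = 40.0000
segment 4 (97.6° to 174.1°, dwell): s unchanged at 40.0000
θ = 231.1° falls in segment 5 (174.1° to 360°, uniform, h = -40): β = 231.1 − 174.1 = 57°, B = 185.9°; Δs = -40·57/185.9 = -12.2647; s = 40.0000 − 12.2647 = 27.7353
θ=30.8°: R = R0 + s = 31 + 7.0789 = 38.0789
θ=55.6°: R = R0 + s = 31 + 10.7393 = 41.7393
θ=231.1°: R = R0 + s = 31 + 27.7353 = 58.7353

θ=30.8°: 38.0789
θ=55.6°: 41.7393
θ=231.1°: 58.7353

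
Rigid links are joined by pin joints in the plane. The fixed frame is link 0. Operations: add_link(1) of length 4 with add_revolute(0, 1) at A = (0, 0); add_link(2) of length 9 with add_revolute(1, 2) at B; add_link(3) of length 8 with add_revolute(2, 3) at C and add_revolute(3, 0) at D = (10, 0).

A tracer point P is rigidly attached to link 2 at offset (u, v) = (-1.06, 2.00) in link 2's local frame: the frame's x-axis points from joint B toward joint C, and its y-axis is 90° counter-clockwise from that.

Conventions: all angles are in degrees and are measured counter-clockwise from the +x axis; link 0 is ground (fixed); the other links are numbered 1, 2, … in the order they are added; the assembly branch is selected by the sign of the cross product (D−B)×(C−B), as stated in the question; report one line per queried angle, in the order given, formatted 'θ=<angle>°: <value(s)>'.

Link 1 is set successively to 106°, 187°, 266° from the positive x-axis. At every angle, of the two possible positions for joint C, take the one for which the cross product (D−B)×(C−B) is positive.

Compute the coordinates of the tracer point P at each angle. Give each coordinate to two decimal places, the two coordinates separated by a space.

A=(0,0), D=(10.00,0)
θ=106°: B = A + 4.00·(cos106°, sin106°) = (-1.1025, 3.8450)
θ=106°: |BD| = 11.7495
θ=106°: circle(B,9.00) ∩ circle(D,8.00): a=6.5982, h=6.1208
θ=106°:   candidates: C₊=(7.1354,7.4695) cross=71.916; C₋=(3.1293,-4.0980) cross=-71.916
θ=106°:   branch + wants cross > 0 → take C=(7.1354,7.4695) (cross=71.916)
θ=106°: ex = (C−B)/|BC| = (0.9153,0.4027); ey = (-0.4027,0.9153)
θ=106°: P = B + -1.06·ex + 2.00·ey = (-2.8782,5.2488)
θ=187°: B = A + 4.00·(cos187°, sin187°) = (-3.9702, -0.4875)
θ=187°: |BD| = 13.9787
θ=187°: circle(B,9.00) ∩ circle(D,8.00): a=7.5974, h=4.8249
θ=187°:   candidates: C₊=(3.4543,4.5994) cross=67.445; C₋=(3.7909,-5.0445) cross=-67.445
θ=187°:   branch + wants cross > 0 → take C=(3.4543,4.5994) (cross=67.445)
θ=187°: ex = (C−B)/|BC| = (0.8249,0.5652); ey = (-0.5652,0.8249)
θ=187°: P = B + -1.06·ex + 2.00·ey = (-5.9750,0.5633)
θ=266°: B = A + 4.00·(cos266°, sin266°) = (-0.2790, -3.9903)
θ=266°: |BD| = 11.0264
θ=266°: circle(B,9.00) ∩ circle(D,8.00): a=6.2841, h=6.4429
θ=266°:   candidates: C₊=(3.2476,4.2900) cross=71.041; C₋=(7.9107,-7.7224) cross=-71.041
θ=266°:   branch + wants cross > 0 → take C=(3.2476,4.2900) (cross=71.041)
θ=266°: ex = (C−B)/|BC| = (0.3918,0.9200); ey = (-0.9200,0.3918)
θ=266°: P = B + -1.06·ex + 2.00·ey = (-2.5344,-4.1818)

θ=106°: -2.88 5.25
θ=187°: -5.98 0.56
θ=266°: -2.53 -4.18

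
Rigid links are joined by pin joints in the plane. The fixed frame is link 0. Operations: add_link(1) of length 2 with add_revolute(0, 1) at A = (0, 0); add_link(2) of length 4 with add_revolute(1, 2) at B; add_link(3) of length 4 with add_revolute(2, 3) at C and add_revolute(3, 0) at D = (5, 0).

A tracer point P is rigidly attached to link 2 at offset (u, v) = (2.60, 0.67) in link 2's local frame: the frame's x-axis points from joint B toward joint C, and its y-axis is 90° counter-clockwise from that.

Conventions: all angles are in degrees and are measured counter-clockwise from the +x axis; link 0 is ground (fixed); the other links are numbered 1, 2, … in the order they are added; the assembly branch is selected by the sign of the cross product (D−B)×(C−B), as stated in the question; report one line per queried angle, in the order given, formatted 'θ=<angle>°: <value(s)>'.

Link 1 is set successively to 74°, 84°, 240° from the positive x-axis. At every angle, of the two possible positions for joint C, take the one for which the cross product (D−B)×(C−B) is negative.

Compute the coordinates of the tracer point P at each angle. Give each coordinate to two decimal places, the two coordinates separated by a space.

A=(0,0), D=(5.00,0)
θ=74°: B = A + 2.00·(cos74°, sin74°) = (0.5513, 1.9225)
θ=74°: |BD| = 4.8464
θ=74°: circle(B,4.00) ∩ circle(D,4.00): a=2.4232, h=3.1825
θ=74°:   candidates: C₊=(4.0381,3.8826) cross=15.423; C₋=(1.5132,-1.9601) cross=-15.423
θ=74°:   branch - wants cross < 0 → take C=(1.5132,-1.9601) (cross=-15.423)
θ=74°: ex = (C−B)/|BC| = (0.2405,-0.9707); ey = (0.9707,0.2405)
θ=74°: P = B + 2.60·ex + 0.67·ey = (1.8268,-0.4401)
θ=84°: B = A + 2.00·(cos84°, sin84°) = (0.2091, 1.9890)
θ=84°: |BD| = 5.1874
θ=84°: circle(B,4.00) ∩ circle(D,4.00): a=2.5937, h=3.0451
θ=84°:   candidates: C₊=(3.7721,3.8069) cross=15.796; C₋=(1.4369,-1.8178) cross=-15.796
θ=84°:   branch - wants cross < 0 → take C=(1.4369,-1.8178) (cross=-15.796)
θ=84°: ex = (C−B)/|BC| = (0.3070,-0.9517); ey = (0.9517,0.3070)
θ=84°: P = B + 2.60·ex + 0.67·ey = (1.6448,-0.2798)
θ=240°: B = A + 2.00·(cos240°, sin240°) = (-1.0000, -1.7321)
θ=240°: |BD| = 6.2450
θ=240°: circle(B,4.00) ∩ circle(D,4.00): a=3.1225, h=2.5000
θ=240°:   candidates: C₊=(1.3066,1.5359) cross=15.612; C₋=(2.6934,-3.2679) cross=-15.612
θ=240°:   branch - wants cross < 0 → take C=(2.6934,-3.2679) (cross=-15.612)
θ=240°: ex = (C−B)/|BC| = (0.9233,-0.3840); ey = (0.3840,0.9233)
θ=240°: P = B + 2.60·ex + 0.67·ey = (1.6580,-2.1117)

θ=74°: 1.83 -0.44
θ=84°: 1.64 -0.28
θ=240°: 1.66 -2.11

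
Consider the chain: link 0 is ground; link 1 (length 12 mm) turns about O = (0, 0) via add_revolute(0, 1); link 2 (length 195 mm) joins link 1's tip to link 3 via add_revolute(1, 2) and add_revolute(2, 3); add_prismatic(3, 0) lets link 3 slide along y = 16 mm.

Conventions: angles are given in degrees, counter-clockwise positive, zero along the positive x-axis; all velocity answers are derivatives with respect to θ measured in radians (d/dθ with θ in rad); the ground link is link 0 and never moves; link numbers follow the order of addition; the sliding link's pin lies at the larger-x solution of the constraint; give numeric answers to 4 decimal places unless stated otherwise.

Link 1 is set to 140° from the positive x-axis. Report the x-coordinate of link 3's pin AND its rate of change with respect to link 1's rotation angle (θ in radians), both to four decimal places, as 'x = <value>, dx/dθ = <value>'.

geometry: r = 12 mm, L = 195 mm, e = 16 mm
crank pin P = (r cos θ, r sin θ) = (-9.192533, 7.713451)
h = r sin θ − e = 7.713451 − 16 = -8.286549
x = r cos θ + √(L² − h²) = -9.192533 + 194.823851 = 185.631318
dx/dθ = −r sin θ − h·r cos θ/√(L² − h²) (θ in radians; h = -8.286549) = -8.104442

x = 185.6313, dx/dθ = -8.1044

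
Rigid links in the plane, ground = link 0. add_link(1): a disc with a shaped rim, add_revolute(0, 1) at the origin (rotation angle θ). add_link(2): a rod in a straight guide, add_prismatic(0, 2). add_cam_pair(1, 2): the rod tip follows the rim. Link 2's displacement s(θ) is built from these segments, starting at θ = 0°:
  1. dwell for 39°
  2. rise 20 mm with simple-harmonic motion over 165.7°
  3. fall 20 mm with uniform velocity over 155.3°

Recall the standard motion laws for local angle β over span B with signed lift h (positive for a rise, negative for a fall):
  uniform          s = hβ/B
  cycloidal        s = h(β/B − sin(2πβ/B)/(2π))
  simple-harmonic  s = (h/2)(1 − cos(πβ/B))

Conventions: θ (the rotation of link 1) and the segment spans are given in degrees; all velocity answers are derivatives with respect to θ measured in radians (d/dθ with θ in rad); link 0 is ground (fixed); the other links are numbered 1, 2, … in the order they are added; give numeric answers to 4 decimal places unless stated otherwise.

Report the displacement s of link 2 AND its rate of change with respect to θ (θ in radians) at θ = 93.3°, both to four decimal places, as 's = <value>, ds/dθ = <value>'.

segment 1 (0° to 39°, dwell): s unchanged at 0.0000
θ = 93.3° falls in segment 2 (39° to 204.7°, simple-harmonic, h = 20): β = 93.3 − 39 = 54.3°, B = 165.7°; Δs = 20/2·(1 − cos(π·0.3277)) = 4.8475; s = 0.0000 + 4.8475 = 4.8475
velocity in seg [39°–204.7°] (simple-harmonic), θ in radians: β = 54.3° = 0.9477 rad, B = 165.7° = 2.8920 rad; ds/dθ = (πh/(2B)) sin(πβ/B) = (π·20/(2·2.8920)) sin(π·0.3277) = 9.310057 mm/rad

s = 4.8475, ds/dθ = 9.3101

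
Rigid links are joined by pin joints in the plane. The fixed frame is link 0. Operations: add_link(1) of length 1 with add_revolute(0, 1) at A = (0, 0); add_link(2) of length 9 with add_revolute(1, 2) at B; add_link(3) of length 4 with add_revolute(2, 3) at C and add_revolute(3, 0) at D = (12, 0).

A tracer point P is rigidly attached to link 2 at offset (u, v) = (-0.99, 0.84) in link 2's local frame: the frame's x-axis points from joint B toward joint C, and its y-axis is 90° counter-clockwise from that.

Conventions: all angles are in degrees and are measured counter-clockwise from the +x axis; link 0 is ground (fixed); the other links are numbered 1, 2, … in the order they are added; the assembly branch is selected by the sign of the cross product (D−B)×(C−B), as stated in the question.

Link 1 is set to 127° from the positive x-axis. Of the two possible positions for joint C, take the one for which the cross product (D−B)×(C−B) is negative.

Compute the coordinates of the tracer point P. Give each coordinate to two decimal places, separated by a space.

A=(0,0), D=(12.00,0)
B = A + 1.00·(cos127°, sin127°) = (-0.6018, 0.7986)
|BD| = 12.6271
circle(B,9.00) ∩ circle(D,4.00): a=8.8874, h=1.4193
  candidates: C₊=(8.3575,1.6530) cross=17.922; C₋=(8.1780,-1.1800) cross=-17.922
  branch - wants cross < 0 → take C=(8.1780,-1.1800) (cross=-17.922)
ex = (C−B)/|BC| = (0.9755,-0.2198); ey = (0.2198,0.9755)
P = B + -0.99·ex + 0.84·ey = (-1.3829,1.8357)

-1.38 1.84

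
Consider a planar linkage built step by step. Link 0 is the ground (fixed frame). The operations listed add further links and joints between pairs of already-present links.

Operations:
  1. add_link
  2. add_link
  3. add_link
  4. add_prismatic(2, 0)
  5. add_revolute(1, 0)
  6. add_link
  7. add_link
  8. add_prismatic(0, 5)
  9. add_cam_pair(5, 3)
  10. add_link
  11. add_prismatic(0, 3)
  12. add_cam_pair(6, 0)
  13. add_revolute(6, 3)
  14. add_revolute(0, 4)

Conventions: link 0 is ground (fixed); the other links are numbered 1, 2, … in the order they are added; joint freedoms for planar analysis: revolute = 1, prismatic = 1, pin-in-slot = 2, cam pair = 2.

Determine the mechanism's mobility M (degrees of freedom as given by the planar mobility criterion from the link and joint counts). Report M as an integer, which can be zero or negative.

(L,J1,J2)=(1,0,0); link0 fixed
link1: (2,0,0)
link2: (3,0,0)
link3: (4,0,0)
P 2-0 [J1]: (4,1,0)
R 1-0 [J1]: (4,2,0)
link4: (5,2,0)
link5: (6,2,0)
P 0-5 [J1]: (6,3,0)
C 5-3 [J2]: (6,3,1)
link6: (7,3,1)
P 0-3 [J1]: (7,4,1)
C 6-0 [J2]: (7,4,2)
R 6-3 [J1]: (7,5,2)
R 0-4 [J1]: (7,6,2)
Grübler: 3·6 − 2·6 − 2 = 4

M = 4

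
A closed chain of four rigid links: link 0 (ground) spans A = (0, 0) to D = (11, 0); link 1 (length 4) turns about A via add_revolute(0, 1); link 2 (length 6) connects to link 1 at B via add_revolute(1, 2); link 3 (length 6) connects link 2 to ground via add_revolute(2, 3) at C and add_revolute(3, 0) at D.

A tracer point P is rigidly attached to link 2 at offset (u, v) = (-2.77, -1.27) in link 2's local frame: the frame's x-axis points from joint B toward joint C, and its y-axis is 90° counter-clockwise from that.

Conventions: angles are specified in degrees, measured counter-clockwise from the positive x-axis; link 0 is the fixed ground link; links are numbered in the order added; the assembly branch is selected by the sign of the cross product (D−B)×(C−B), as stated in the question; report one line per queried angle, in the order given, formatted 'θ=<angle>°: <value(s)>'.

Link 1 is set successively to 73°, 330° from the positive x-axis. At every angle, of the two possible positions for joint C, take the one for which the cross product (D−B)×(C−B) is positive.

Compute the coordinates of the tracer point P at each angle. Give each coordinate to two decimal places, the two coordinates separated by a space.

A=(0,0), D=(11.00,0)
θ=73°: B = A + 4.00·(cos73°, sin73°) = (1.1695, 3.8252)
θ=73°: |BD| = 10.5485
θ=73°: circle(B,6.00) ∩ circle(D,6.00): a=5.2743, h=2.8605
θ=73°:   candidates: C₊=(7.1220,4.5784) cross=30.174; C₋=(5.0475,-0.7531) cross=-30.174
θ=73°:   branch + wants cross > 0 → take C=(7.1220,4.5784) (cross=30.174)
θ=73°: ex = (C−B)/|BC| = (0.9921,0.1255); ey = (-0.1255,0.9921)
θ=73°: P = B + -2.77·ex + -1.27·ey = (-1.4192,2.2176)
θ=330°: B = A + 4.00·(cos330°, sin330°) = (3.4641, -2.0000)
θ=330°: |BD| = 7.7968
θ=330°: circle(B,6.00) ∩ circle(D,6.00): a=3.8984, h=4.5610
θ=330°:   candidates: C₊=(6.0621,3.4084) cross=35.561; C₋=(8.4020,-5.4084) cross=-35.561
θ=330°:   branch + wants cross > 0 → take C=(6.0621,3.4084) (cross=35.561)
θ=330°: ex = (C−B)/|BC| = (0.4330,0.9014); ey = (-0.9014,0.4330)
θ=330°: P = B + -2.77·ex + -1.27·ey = (3.4095,-5.0468)

θ=73°: -1.42 2.22
θ=330°: 3.41 -5.05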